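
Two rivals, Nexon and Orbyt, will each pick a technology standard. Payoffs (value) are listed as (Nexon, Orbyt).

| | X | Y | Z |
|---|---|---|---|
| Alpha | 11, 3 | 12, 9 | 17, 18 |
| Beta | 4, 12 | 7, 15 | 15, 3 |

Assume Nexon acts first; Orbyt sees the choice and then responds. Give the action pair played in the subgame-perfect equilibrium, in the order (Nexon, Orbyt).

(Alpha, Z)

Work backward from Orbyt's decision.
- Alpha → Orbyt plays Z (best of 3, 9, 18); Nexon gets 17.
- Beta → Orbyt plays Y (best of 12, 15, 3); Nexon gets 7.
Among 17, 7, the best is 17 at Alpha. Subgame-perfect outcome: (Alpha, Z) with payoffs (17, 18).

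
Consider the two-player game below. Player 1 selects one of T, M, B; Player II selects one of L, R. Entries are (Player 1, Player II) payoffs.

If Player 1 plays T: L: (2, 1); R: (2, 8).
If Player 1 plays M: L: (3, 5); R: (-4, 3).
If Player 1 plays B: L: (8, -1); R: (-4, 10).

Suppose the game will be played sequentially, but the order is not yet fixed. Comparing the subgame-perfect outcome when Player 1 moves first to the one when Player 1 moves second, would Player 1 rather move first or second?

first

If Player 1 leads: Player II's best replies are T→R, M→L, B→R; Player 1's induced payoffs 2, 3, -4; outcome (M, L), payoffs (3, 5).
If Player II leads: Player 1's best replies are L→B, R→T; Player II's induced payoffs -1, 8; outcome (T, R), payoffs (2, 8).
Player 1 gets 3 moving first and 2 moving second, so Player 1 prefers to move first.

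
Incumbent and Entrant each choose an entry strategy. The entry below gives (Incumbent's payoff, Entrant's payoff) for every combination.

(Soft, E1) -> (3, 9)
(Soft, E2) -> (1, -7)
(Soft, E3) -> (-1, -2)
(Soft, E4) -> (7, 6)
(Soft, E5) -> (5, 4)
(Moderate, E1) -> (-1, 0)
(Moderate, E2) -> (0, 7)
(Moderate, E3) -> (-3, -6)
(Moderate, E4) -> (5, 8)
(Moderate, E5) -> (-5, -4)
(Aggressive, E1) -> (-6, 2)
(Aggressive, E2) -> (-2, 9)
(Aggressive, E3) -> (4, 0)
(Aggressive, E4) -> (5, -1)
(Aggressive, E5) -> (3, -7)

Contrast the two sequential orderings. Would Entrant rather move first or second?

first

If Incumbent leads: Entrant's best replies are Soft→E1, Moderate→E4, Aggressive→E2; Incumbent's induced payoffs 3, 5, -2; outcome (Moderate, E4), payoffs (5, 8).
If Entrant leads: Incumbent's best replies are E1→Soft, E2→Soft, E3→Aggressive, E4→Soft, E5→Soft; Entrant's induced payoffs 9, -7, 0, 6, 4; outcome (Soft, E1), payoffs (3, 9).
Entrant gets 9 moving first and 8 moving second, so Entrant prefers to move first.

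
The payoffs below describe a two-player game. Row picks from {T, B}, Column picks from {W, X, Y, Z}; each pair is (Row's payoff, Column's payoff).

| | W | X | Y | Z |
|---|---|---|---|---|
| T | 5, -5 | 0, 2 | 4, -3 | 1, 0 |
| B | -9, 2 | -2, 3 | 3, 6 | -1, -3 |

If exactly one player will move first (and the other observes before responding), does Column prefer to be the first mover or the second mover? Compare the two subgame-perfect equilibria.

second

If Row leads: Column's best replies are T→X, B→Y; Row's induced payoffs 0, 3; outcome (B, Y), payoffs (3, 6).
If Column leads: Row's best replies are W→T, X→T, Y→T, Z→T; Column's induced payoffs -5, 2, -3, 0; outcome (T, X), payoffs (0, 2).
Column gets 2 moving first and 6 moving second, so Column prefers to move second.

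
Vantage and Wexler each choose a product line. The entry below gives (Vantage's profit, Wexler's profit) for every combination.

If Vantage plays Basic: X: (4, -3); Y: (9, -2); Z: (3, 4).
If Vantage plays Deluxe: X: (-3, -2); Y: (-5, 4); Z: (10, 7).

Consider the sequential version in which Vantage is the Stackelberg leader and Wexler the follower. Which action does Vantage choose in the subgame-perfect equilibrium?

Deluxe

Work backward from Wexler's decision.
- Basic → Wexler plays Z (best of -3, -2, 4); Vantage gets 3.
- Deluxe → Wexler plays Z (best of -2, 4, 7); Vantage gets 10.
Maximizing over 3, 10, Vantage chooses Deluxe. Subgame-perfect outcome: (Deluxe, Z) with payoffs (10, 7).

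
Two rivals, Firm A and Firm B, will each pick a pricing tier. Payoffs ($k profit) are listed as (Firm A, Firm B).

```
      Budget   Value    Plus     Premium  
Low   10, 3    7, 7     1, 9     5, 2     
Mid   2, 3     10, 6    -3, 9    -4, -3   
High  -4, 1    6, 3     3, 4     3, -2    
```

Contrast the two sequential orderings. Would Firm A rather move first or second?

If Firm A leads: Firm B's best replies are Low→Plus, Mid→Plus, High→Plus; Firm A's induced payoffs 1, -3, 3; outcome (High, Plus), payoffs (3, 4).
If Firm B leads: Firm A's best replies are Budget→Low, Value→Mid, Plus→High, Premium→Low; Firm B's induced payoffs 3, 6, 4, 2; outcome (Mid, Value), payoffs (10, 6).
Firm A gets 3 moving first and 10 moving second, so Firm A prefers to move second.

second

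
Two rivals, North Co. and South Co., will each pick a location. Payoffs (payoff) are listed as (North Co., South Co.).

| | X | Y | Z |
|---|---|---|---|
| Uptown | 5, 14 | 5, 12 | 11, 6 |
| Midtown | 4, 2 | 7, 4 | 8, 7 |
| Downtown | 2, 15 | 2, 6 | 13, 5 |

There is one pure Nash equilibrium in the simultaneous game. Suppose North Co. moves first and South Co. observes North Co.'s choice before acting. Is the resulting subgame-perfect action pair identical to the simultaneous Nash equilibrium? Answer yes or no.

no

Work backward from South Co.'s decision.
- Uptown: South Co. compares 14, 12, 6 and picks X; North Co. would get 5.
- Midtown: South Co. compares 2, 4, 7 and picks Z; North Co. would get 8.
- Downtown: South Co. compares 15, 6, 5 and picks X; North Co. would get 2.
Maximizing over 5, 8, 2, North Co. chooses Midtown. Subgame-perfect outcome: (Midtown, Z) with payoffs (8, 7).
Under simultaneous play:
North Co.'s best replies: X→Uptown; Y→Midtown; Z→Downtown.
South Co.'s best replies: Uptown→X; Midtown→Z; Downtown→X.
Only (Uptown, X) has each player best-responding; Nash payoffs (5, 14).
Sequential outcome (Midtown, Z) differs from the Nash profile (Uptown, X).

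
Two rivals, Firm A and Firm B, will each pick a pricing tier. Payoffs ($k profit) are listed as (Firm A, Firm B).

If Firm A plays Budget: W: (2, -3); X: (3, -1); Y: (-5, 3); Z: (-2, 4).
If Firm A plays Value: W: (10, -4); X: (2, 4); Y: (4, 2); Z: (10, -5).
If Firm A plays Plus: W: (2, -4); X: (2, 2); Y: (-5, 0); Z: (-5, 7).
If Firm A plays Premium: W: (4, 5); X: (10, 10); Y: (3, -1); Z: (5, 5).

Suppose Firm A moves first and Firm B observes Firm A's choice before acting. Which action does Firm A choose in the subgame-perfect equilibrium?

Backward induction with Firm A moving first.
- Budget: BR = Z, leader payoff -2.
- Value: BR = X, leader payoff 2.
- Plus: BR = Z, leader payoff -5.
- Premium: BR = X, leader payoff 10.
Firm A's induced payoffs are -2, 2, -5, 10, so Firm A commits to Premium. Subgame-perfect outcome: (Premium, X) with payoffs (10, 10).

Premium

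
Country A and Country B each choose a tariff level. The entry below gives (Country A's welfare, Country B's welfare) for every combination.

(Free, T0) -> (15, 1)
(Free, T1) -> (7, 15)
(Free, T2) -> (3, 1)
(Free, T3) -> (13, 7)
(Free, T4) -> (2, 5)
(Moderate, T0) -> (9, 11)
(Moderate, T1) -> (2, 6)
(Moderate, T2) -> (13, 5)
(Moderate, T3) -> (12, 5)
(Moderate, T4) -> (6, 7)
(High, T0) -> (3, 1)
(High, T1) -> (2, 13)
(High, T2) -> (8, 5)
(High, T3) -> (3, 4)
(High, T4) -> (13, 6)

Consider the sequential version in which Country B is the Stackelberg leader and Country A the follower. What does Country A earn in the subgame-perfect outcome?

7

Solve by backward induction (Country B leads).
- T0: Country A compares 15, 9, 3 and picks Free; Country B would get 1.
- T1: Country A compares 7, 2, 2 and picks Free; Country B would get 15.
- T2: Country A compares 3, 13, 8 and picks Moderate; Country B would get 5.
- T3: Country A compares 13, 12, 3 and picks Free; Country B would get 7.
- T4: Country A compares 2, 6, 13 and picks High; Country B would get 6.
Maximizing over 1, 15, 5, 7, 6, Country B chooses T1. Subgame-perfect outcome: (Free, T1) with payoffs (7, 15).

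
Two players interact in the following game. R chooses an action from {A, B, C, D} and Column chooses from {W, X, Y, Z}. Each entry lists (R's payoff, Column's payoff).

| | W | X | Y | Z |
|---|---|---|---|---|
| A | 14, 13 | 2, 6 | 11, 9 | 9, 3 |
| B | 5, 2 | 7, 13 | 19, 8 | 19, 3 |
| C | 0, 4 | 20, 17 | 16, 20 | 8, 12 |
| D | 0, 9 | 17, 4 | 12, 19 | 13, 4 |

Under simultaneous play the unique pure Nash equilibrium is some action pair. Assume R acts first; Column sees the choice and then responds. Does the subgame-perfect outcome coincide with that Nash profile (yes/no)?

no

Work backward from Column's decision.
- A → Column plays W (best of 13, 6, 9, 3); R gets 14.
- B → Column plays X (best of 2, 13, 8, 3); R gets 7.
- C → Column plays Y (best of 4, 17, 20, 12); R gets 16.
- D → Column plays Y (best of 9, 4, 19, 4); R gets 12.
R's induced payoffs are 14, 7, 16, 12, so R commits to C. Subgame-perfect outcome: (C, Y) with payoffs (16, 20).
Now find the simultaneous Nash equilibrium.
R's best replies: W→A; X→C; Y→B; Z→B.
Column's best replies: A→W; B→X; C→Y; D→Y.
Only (A, W) has each player best-responding; Nash payoffs (14, 13).
Sequential outcome (C, Y) differs from the Nash profile (A, W).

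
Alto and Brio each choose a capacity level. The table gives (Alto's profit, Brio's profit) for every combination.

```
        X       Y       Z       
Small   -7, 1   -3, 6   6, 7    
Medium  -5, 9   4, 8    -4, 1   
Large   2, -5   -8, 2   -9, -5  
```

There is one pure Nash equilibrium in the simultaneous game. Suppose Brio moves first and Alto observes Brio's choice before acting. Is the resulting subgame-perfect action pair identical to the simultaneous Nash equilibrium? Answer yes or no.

Work backward from Alto's decision.
- X → Alto plays Large (best of -7, -5, 2); Brio gets -5.
- Y → Alto plays Medium (best of -3, 4, -8); Brio gets 8.
- Z → Alto plays Small (best of 6, -4, -9); Brio gets 7.
Brio's induced payoffs are -5, 8, 7, so Brio commits to Y. Subgame-perfect outcome: (Medium, Y) with payoffs (4, 8).
Under simultaneous play:
Alto's best replies: X→Large; Y→Medium; Z→Small.
Brio's best replies: Small→Z; Medium→X; Large→Y.
Only (Small, Z) has each player best-responding; Nash payoffs (6, 7).
Sequential outcome (Medium, Y) differs from the Nash profile (Small, Z).

no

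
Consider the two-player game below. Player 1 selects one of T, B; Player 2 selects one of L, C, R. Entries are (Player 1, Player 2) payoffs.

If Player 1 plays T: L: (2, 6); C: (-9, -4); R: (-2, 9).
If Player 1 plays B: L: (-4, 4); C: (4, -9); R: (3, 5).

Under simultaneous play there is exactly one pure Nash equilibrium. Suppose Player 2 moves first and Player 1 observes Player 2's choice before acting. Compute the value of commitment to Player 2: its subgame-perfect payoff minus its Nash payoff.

1

Work backward from Player 1's decision.
- L: BR = T, leader payoff 6.
- C: BR = B, leader payoff -9.
- R: BR = B, leader payoff 5.
Maximizing over 6, -9, 5, Player 2 chooses L. Subgame-perfect outcome: (T, L) with payoffs (2, 6).
For the simultaneous game, intersect best replies.
Player 1's best replies: L→T; C→B; R→B.
Player 2's best replies: T→R; B→R.
The unique mutual best reply is (B, R), giving (3, 5).
Player 2's commitment gain: 6 − 5 = 1.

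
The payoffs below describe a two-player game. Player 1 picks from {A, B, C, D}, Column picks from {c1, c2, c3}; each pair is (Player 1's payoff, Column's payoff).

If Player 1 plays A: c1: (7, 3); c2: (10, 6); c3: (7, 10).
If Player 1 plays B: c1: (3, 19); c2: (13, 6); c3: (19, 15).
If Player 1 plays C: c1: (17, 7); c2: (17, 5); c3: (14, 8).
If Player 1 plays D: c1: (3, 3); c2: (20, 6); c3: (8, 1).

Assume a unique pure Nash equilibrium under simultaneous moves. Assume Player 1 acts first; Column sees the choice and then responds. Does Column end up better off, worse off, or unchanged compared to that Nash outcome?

Column best-responds to each possible Player 1 move:
- A: Column compares 3, 6, 10 and picks c3; Player 1 would get 7.
- B: Column compares 19, 6, 15 and picks c1; Player 1 would get 3.
- C: Column compares 7, 5, 8 and picks c3; Player 1 would get 14.
- D: Column compares 3, 6, 1 and picks c2; Player 1 would get 20.
Player 1's induced payoffs are 7, 3, 14, 20, so Player 1 commits to D. Subgame-perfect outcome: (D, c2) with payoffs (20, 6).
For the simultaneous game, intersect best replies.
Player 1's best replies: c1→C; c2→D; c3→B.
Column's best replies: A→c3; B→c1; C→c3; D→c2.
The unique mutual best reply is (D, c2), giving (20, 6).
Column earns 6 sequentially versus 6 at the Nash outcome: unchanged.

unchanged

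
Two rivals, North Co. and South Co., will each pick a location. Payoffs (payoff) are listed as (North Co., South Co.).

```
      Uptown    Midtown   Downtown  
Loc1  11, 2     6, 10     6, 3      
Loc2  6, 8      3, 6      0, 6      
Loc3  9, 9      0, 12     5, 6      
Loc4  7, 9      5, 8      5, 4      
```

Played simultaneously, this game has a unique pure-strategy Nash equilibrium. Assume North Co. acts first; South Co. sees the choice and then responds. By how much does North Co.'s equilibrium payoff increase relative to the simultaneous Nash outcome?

Backward induction with North Co. moving first.
- Loc1: South Co. compares 2, 10, 3 and picks Midtown; North Co. would get 6.
- Loc2: South Co. compares 8, 6, 6 and picks Uptown; North Co. would get 6.
- Loc3: South Co. compares 9, 12, 6 and picks Midtown; North Co. would get 0.
- Loc4: South Co. compares 9, 8, 4 and picks Uptown; North Co. would get 7.
Among 6, 6, 0, 7, the best is 7 at Loc4. Subgame-perfect outcome: (Loc4, Uptown) with payoffs (7, 9).
For the simultaneous game, intersect best replies.
North Co.'s best replies: Uptown→Loc1; Midtown→Loc1; Downtown→Loc1.
South Co.'s best replies: Loc1→Midtown; Loc2→Uptown; Loc3→Midtown; Loc4→Uptown.
The unique mutual best reply is (Loc1, Midtown), giving (6, 10).
North Co.'s commitment gain: 7 − 6 = 1.

1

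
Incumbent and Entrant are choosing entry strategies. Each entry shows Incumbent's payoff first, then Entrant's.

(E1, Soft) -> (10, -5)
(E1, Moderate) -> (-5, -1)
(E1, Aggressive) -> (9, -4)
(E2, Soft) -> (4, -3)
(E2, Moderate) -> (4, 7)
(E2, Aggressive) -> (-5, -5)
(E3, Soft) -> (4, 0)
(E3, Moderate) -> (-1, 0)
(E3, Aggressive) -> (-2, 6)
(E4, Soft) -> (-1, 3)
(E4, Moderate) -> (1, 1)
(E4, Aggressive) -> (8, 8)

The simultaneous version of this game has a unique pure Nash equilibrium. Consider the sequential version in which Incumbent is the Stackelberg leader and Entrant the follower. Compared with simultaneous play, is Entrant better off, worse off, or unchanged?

better off

Backward induction with Incumbent moving first.
- E1 → Entrant plays Moderate (best of -5, -1, -4); Incumbent gets -5.
- E2 → Entrant plays Moderate (best of -3, 7, -5); Incumbent gets 4.
- E3 → Entrant plays Aggressive (best of 0, 0, 6); Incumbent gets -2.
- E4 → Entrant plays Aggressive (best of 3, 1, 8); Incumbent gets 8.
Maximizing over -5, 4, -2, 8, Incumbent chooses E4. Subgame-perfect outcome: (E4, Aggressive) with payoffs (8, 8).
Now find the simultaneous Nash equilibrium.
Incumbent's best replies: Soft→E1; Moderate→E2; Aggressive→E1.
Entrant's best replies: E1→Moderate; E2→Moderate; E3→Aggressive; E4→Aggressive.
Only (E2, Moderate) has each player best-responding; Nash payoffs (4, 7).
Entrant earns 8 sequentially versus 7 at the Nash outcome: better off.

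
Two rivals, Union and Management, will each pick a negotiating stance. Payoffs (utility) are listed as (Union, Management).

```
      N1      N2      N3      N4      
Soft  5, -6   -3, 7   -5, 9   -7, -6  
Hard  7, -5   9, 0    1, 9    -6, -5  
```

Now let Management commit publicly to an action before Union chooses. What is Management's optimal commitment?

N3

Union best-responds to each possible Management move:
- N1: Union compares 5, 7 and picks Hard; Management would get -5.
- N2: Union compares -3, 9 and picks Hard; Management would get 0.
- N3: Union compares -5, 1 and picks Hard; Management would get 9.
- N4: Union compares -7, -6 and picks Hard; Management would get -5.
Among -5, 0, 9, -5, the best is 9 at N3. Subgame-perfect outcome: (Hard, N3) with payoffs (1, 9).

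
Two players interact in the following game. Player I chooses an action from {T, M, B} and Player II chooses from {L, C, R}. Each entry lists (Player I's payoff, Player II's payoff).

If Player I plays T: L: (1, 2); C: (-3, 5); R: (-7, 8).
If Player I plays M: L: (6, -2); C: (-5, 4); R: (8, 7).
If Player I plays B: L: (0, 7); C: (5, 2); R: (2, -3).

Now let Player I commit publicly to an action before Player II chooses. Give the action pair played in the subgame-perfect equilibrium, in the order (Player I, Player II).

Work backward from Player II's decision.
- T: Player II compares 2, 5, 8 and picks R; Player I would get -7.
- M: Player II compares -2, 4, 7 and picks R; Player I would get 8.
- B: Player II compares 7, 2, -3 and picks L; Player I would get 0.
Maximizing over -7, 8, 0, Player I chooses M. Subgame-perfect outcome: (M, R) with payoffs (8, 7).

(M, R)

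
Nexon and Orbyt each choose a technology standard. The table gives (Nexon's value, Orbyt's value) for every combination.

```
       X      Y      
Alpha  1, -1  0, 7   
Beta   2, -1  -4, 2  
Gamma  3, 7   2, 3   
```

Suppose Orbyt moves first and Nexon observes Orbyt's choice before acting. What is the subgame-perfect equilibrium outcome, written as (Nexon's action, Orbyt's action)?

(Gamma, X)

Solve by backward induction (Orbyt leads).
- X → Nexon plays Gamma (best of 1, 2, 3); Orbyt gets 7.
- Y → Nexon plays Gamma (best of 0, -4, 2); Orbyt gets 3.
Maximizing over 7, 3, Orbyt chooses X. Subgame-perfect outcome: (Gamma, X) with payoffs (3, 7).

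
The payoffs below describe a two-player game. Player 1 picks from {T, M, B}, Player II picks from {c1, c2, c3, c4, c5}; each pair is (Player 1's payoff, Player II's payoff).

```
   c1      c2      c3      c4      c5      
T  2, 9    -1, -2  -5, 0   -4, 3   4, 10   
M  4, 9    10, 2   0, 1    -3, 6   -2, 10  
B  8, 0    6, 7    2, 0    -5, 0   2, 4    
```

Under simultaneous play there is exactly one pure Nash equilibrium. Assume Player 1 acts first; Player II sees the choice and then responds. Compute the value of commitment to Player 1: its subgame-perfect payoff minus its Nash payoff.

Player II best-responds to each possible Player 1 move:
- T: Player II compares 9, -2, 0, 3, 10 and picks c5; Player 1 would get 4.
- M: Player II compares 9, 2, 1, 6, 10 and picks c5; Player 1 would get -2.
- B: Player II compares 0, 7, 0, 0, 4 and picks c2; Player 1 would get 6.
Maximizing over 4, -2, 6, Player 1 chooses B. Subgame-perfect outcome: (B, c2) with payoffs (6, 7).
For the simultaneous game, intersect best replies.
Player 1's best replies: c1→B; c2→M; c3→B; c4→M; c5→T.
Player II's best replies: T→c5; M→c5; B→c2.
Only (T, c5) has each player best-responding; Nash payoffs (4, 10).
Player 1's commitment gain: 6 − 4 = 2.

2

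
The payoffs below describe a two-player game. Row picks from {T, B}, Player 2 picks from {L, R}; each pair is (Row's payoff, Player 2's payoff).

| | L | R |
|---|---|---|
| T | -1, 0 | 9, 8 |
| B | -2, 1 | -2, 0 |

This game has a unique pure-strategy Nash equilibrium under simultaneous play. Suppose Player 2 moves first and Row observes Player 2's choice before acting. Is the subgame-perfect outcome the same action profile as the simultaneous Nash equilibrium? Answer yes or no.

yes

Solve by backward induction (Player 2 leads).
- L → Row plays T (best of -1, -2); Player 2 gets 0.
- R → Row plays T (best of 9, -2); Player 2 gets 8.
Among 0, 8, the best is 8 at R. Subgame-perfect outcome: (T, R) with payoffs (9, 8).
Under simultaneous play:
Row's best replies: L→T; R→T.
Player 2's best replies: T→R; B→L.
Only (T, R) has each player best-responding; Nash payoffs (9, 8).
Sequential outcome (T, R) coincides with the Nash profile (T, R).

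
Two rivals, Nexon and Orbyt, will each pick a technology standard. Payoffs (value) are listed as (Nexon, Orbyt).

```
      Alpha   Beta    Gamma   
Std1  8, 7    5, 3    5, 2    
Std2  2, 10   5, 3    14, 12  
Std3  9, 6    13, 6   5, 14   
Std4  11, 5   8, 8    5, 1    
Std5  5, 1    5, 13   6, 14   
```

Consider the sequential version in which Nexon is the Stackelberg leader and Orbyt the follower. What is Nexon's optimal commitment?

Std2

Solve by backward induction (Nexon leads).
- Std1 → Orbyt plays Alpha (best of 7, 3, 2); Nexon gets 8.
- Std2 → Orbyt plays Gamma (best of 10, 3, 12); Nexon gets 14.
- Std3 → Orbyt plays Gamma (best of 6, 6, 14); Nexon gets 5.
- Std4 → Orbyt plays Beta (best of 5, 8, 1); Nexon gets 8.
- Std5 → Orbyt plays Gamma (best of 1, 13, 14); Nexon gets 6.
Nexon's induced payoffs are 8, 14, 5, 8, 6, so Nexon commits to Std2. Subgame-perfect outcome: (Std2, Gamma) with payoffs (14, 12).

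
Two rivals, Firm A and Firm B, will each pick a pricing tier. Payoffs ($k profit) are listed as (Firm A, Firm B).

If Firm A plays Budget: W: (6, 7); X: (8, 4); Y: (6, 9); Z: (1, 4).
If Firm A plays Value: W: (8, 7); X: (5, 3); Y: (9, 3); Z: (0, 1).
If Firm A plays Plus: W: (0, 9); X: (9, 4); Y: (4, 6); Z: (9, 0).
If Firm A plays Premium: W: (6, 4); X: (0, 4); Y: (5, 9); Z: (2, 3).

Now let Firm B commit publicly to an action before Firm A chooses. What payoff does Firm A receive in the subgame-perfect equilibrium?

8

Firm A best-responds to each possible Firm B move:
- W: Firm A compares 6, 8, 0, 6 and picks Value; Firm B would get 7.
- X: Firm A compares 8, 5, 9, 0 and picks Plus; Firm B would get 4.
- Y: Firm A compares 6, 9, 4, 5 and picks Value; Firm B would get 3.
- Z: Firm A compares 1, 0, 9, 2 and picks Plus; Firm B would get 0.
Firm B's induced payoffs are 7, 4, 3, 0, so Firm B commits to W. Subgame-perfect outcome: (Value, W) with payoffs (8, 7).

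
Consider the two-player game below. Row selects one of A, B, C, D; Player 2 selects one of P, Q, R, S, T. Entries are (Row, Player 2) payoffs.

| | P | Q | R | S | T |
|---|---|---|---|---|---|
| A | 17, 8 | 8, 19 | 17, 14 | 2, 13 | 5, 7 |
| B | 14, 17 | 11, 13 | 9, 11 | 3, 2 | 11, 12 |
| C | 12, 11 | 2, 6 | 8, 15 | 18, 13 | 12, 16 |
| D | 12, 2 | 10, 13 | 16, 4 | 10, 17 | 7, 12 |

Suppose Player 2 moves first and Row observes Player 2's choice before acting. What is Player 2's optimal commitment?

Solve by backward induction (Player 2 leads).
- P: BR = A, leader payoff 8.
- Q: BR = B, leader payoff 13.
- R: BR = A, leader payoff 14.
- S: BR = C, leader payoff 13.
- T: BR = C, leader payoff 16.
Player 2's induced payoffs are 8, 13, 14, 13, 16, so Player 2 commits to T. Subgame-perfect outcome: (C, T) with payoffs (12, 16).

T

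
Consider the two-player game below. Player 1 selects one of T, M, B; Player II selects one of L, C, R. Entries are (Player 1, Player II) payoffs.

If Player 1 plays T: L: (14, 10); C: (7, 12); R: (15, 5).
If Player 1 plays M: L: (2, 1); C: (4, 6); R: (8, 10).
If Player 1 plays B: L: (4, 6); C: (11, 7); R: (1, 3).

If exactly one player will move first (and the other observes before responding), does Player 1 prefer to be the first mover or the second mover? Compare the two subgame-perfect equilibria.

If Player 1 leads: Player II's best replies are T→C, M→R, B→C; Player 1's induced payoffs 7, 8, 11; outcome (B, C), payoffs (11, 7).
If Player II leads: Player 1's best replies are L→T, C→B, R→T; Player II's induced payoffs 10, 7, 5; outcome (T, L), payoffs (14, 10).
Player 1 gets 11 moving first and 14 moving second, so Player 1 prefers to move second.

second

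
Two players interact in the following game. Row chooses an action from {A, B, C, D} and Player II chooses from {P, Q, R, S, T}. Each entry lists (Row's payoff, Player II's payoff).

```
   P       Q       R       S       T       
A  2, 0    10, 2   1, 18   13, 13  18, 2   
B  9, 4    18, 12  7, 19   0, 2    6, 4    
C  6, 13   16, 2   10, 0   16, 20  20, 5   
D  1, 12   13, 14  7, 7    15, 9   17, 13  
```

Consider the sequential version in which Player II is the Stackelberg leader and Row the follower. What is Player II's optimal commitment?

Work backward from Row's decision.
- P: BR = B, leader payoff 4.
- Q: BR = B, leader payoff 12.
- R: BR = C, leader payoff 0.
- S: BR = C, leader payoff 20.
- T: BR = C, leader payoff 5.
Maximizing over 4, 12, 0, 20, 5, Player II chooses S. Subgame-perfect outcome: (C, S) with payoffs (16, 20).

S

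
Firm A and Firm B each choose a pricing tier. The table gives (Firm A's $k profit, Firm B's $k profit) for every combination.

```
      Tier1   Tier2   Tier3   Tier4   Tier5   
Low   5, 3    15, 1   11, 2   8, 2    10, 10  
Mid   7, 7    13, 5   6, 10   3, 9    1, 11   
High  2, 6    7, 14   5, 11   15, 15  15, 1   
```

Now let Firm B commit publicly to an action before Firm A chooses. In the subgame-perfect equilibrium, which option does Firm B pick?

Tier4

Work backward from Firm A's decision.
- Tier1 → Firm A plays Mid (best of 5, 7, 2); Firm B gets 7.
- Tier2 → Firm A plays Low (best of 15, 13, 7); Firm B gets 1.
- Tier3 → Firm A plays Low (best of 11, 6, 5); Firm B gets 2.
- Tier4 → Firm A plays High (best of 8, 3, 15); Firm B gets 15.
- Tier5 → Firm A plays High (best of 10, 1, 15); Firm B gets 1.
Among 7, 1, 2, 15, 1, the best is 15 at Tier4. Subgame-perfect outcome: (High, Tier4) with payoffs (15, 15).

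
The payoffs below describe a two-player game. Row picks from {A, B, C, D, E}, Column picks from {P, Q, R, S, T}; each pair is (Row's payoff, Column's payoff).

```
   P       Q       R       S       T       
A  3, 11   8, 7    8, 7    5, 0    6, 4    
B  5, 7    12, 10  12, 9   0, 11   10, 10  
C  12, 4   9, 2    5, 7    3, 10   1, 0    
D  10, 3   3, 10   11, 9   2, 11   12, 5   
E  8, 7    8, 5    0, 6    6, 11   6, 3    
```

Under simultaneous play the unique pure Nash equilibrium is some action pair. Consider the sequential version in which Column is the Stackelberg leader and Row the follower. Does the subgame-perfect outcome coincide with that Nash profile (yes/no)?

Backward induction with Column moving first.
- P: Row compares 3, 5, 12, 10, 8 and picks C; Column would get 4.
- Q: Row compares 8, 12, 9, 3, 8 and picks B; Column would get 10.
- R: Row compares 8, 12, 5, 11, 0 and picks B; Column would get 9.
- S: Row compares 5, 0, 3, 2, 6 and picks E; Column would get 11.
- T: Row compares 6, 10, 1, 12, 6 and picks D; Column would get 5.
Column's induced payoffs are 4, 10, 9, 11, 5, so Column commits to S. Subgame-perfect outcome: (E, S) with payoffs (6, 11).
Now find the simultaneous Nash equilibrium.
Row's best replies: P→C; Q→B; R→B; S→E; T→D.
Column's best replies: A→P; B→S; C→S; D→S; E→S.
The unique mutual best reply is (E, S), giving (6, 11).
Sequential outcome (E, S) coincides with the Nash profile (E, S).

yes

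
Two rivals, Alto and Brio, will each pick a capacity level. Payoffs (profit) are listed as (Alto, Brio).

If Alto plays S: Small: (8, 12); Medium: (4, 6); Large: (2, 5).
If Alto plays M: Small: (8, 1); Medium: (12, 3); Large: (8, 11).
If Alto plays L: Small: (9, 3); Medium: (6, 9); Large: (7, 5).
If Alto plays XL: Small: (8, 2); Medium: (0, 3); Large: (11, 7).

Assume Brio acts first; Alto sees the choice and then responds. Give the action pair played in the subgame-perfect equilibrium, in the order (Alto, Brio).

Backward induction with Brio moving first.
- Small: Alto compares 8, 8, 9, 8 and picks L; Brio would get 3.
- Medium: Alto compares 4, 12, 6, 0 and picks M; Brio would get 3.
- Large: Alto compares 2, 8, 7, 11 and picks XL; Brio would get 7.
Maximizing over 3, 3, 7, Brio chooses Large. Subgame-perfect outcome: (XL, Large) with payoffs (11, 7).

(XL, Large)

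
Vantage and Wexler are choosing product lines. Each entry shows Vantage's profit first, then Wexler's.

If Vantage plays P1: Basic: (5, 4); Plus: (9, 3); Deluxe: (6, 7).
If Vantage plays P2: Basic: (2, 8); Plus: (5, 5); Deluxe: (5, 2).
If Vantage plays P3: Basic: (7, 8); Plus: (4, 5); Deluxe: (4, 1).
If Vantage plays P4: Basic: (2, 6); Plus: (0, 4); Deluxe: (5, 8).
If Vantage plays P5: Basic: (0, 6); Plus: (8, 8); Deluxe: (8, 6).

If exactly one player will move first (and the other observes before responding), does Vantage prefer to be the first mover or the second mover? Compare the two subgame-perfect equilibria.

If Vantage leads: Wexler's best replies are P1→Deluxe, P2→Basic, P3→Basic, P4→Deluxe, P5→Plus; Vantage's induced payoffs 6, 2, 7, 5, 8; outcome (P5, Plus), payoffs (8, 8).
If Wexler leads: Vantage's best replies are Basic→P3, Plus→P1, Deluxe→P5; Wexler's induced payoffs 8, 3, 6; outcome (P3, Basic), payoffs (7, 8).
Vantage gets 8 moving first and 7 moving second, so Vantage prefers to move first.

first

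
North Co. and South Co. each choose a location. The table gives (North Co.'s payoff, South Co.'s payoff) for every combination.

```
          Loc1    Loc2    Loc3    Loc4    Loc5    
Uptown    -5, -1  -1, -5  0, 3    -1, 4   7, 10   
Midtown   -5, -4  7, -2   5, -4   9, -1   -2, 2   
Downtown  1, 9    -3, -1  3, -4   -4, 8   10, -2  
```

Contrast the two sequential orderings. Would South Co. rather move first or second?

second

If North Co. leads: South Co.'s best replies are Uptown→Loc5, Midtown→Loc5, Downtown→Loc1; North Co.'s induced payoffs 7, -2, 1; outcome (Uptown, Loc5), payoffs (7, 10).
If South Co. leads: North Co.'s best replies are Loc1→Downtown, Loc2→Midtown, Loc3→Midtown, Loc4→Midtown, Loc5→Downtown; South Co.'s induced payoffs 9, -2, -4, -1, -2; outcome (Downtown, Loc1), payoffs (1, 9).
South Co. gets 9 moving first and 10 moving second, so South Co. prefers to move second.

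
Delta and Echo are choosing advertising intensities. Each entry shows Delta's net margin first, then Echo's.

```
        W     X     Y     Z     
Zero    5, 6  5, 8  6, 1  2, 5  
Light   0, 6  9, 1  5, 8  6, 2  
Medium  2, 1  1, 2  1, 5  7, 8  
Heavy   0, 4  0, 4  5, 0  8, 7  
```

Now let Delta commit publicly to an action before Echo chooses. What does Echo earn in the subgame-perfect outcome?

Backward induction with Delta moving first.
- Zero: Echo compares 6, 8, 1, 5 and picks X; Delta would get 5.
- Light: Echo compares 6, 1, 8, 2 and picks Y; Delta would get 5.
- Medium: Echo compares 1, 2, 5, 8 and picks Z; Delta would get 7.
- Heavy: Echo compares 4, 4, 0, 7 and picks Z; Delta would get 8.
Maximizing over 5, 5, 7, 8, Delta chooses Heavy. Subgame-perfect outcome: (Heavy, Z) with payoffs (8, 7).

7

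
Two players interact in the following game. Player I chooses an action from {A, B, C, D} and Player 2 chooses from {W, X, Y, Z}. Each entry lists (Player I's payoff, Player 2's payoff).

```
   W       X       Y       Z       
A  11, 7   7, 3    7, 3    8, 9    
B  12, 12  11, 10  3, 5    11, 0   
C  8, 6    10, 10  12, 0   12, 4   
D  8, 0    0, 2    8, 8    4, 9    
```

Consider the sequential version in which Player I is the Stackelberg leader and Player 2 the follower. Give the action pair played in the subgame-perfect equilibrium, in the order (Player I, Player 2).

Solve by backward induction (Player I leads).
- A → Player 2 plays Z (best of 7, 3, 3, 9); Player I gets 8.
- B → Player 2 plays W (best of 12, 10, 5, 0); Player I gets 12.
- C → Player 2 plays X (best of 6, 10, 0, 4); Player I gets 10.
- D → Player 2 plays Z (best of 0, 2, 8, 9); Player I gets 4.
Player I's induced payoffs are 8, 12, 10, 4, so Player I commits to B. Subgame-perfect outcome: (B, W) with payoffs (12, 12).

(B, W)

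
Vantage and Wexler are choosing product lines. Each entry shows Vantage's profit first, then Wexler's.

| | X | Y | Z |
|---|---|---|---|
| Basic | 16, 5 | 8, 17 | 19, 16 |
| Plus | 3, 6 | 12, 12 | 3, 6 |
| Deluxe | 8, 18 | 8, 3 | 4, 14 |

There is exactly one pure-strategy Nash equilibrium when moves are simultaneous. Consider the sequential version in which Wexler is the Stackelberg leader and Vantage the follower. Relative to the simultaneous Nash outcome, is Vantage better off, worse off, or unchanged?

Work backward from Vantage's decision.
- X: Vantage compares 16, 3, 8 and picks Basic; Wexler would get 5.
- Y: Vantage compares 8, 12, 8 and picks Plus; Wexler would get 12.
- Z: Vantage compares 19, 3, 4 and picks Basic; Wexler would get 16.
Wexler's induced payoffs are 5, 12, 16, so Wexler commits to Z. Subgame-perfect outcome: (Basic, Z) with payoffs (19, 16).
Under simultaneous play:
Vantage's best replies: X→Basic; Y→Plus; Z→Basic.
Wexler's best replies: Basic→Y; Plus→Y; Deluxe→X.
Only (Plus, Y) has each player best-responding; Nash payoffs (12, 12).
Vantage earns 19 sequentially versus 12 at the Nash outcome: better off.

better off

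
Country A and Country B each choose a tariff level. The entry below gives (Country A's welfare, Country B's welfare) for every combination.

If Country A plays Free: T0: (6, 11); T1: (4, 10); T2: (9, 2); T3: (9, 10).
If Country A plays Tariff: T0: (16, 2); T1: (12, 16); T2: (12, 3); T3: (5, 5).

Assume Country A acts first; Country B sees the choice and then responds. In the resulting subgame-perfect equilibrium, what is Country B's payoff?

Backward induction with Country A moving first.
- Free → Country B plays T0 (best of 11, 10, 2, 10); Country A gets 6.
- Tariff → Country B plays T1 (best of 2, 16, 3, 5); Country A gets 12.
Among 6, 12, the best is 12 at Tariff. Subgame-perfect outcome: (Tariff, T1) with payoffs (12, 16).

16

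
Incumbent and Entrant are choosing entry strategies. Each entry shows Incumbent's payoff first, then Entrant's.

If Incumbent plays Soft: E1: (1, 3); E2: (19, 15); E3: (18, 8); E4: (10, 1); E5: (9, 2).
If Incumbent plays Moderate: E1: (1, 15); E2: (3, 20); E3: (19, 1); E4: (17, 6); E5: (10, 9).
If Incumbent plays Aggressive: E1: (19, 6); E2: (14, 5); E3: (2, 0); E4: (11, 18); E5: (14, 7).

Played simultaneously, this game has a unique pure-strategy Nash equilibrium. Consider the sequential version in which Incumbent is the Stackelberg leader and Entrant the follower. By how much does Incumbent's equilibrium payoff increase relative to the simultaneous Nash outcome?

Backward induction with Incumbent moving first.
- Soft → Entrant plays E2 (best of 3, 15, 8, 1, 2); Incumbent gets 19.
- Moderate → Entrant plays E2 (best of 15, 20, 1, 6, 9); Incumbent gets 3.
- Aggressive → Entrant plays E4 (best of 6, 5, 0, 18, 7); Incumbent gets 11.
Among 19, 3, 11, the best is 19 at Soft. Subgame-perfect outcome: (Soft, E2) with payoffs (19, 15).
Now find the simultaneous Nash equilibrium.
Incumbent's best replies: E1→Aggressive; E2→Soft; E3→Moderate; E4→Moderate; E5→Aggressive.
Entrant's best replies: Soft→E2; Moderate→E2; Aggressive→E4.
Only (Soft, E2) has each player best-responding; Nash payoffs (19, 15).
Incumbent's commitment gain: 19 − 19 = 0.

0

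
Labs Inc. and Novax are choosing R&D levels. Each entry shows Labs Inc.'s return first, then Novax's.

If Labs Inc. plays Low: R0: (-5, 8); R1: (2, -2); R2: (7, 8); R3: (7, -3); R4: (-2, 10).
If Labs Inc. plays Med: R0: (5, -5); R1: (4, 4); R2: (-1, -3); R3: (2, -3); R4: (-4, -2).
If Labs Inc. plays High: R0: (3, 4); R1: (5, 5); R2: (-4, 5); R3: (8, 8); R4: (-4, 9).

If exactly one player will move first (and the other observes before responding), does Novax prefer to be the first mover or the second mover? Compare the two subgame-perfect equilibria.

first

If Labs Inc. leads: Novax's best replies are Low→R4, Med→R1, High→R4; Labs Inc.'s induced payoffs -2, 4, -4; outcome (Med, R1), payoffs (4, 4).
If Novax leads: Labs Inc.'s best replies are R0→Med, R1→High, R2→Low, R3→High, R4→Low; Novax's induced payoffs -5, 5, 8, 8, 10; outcome (Low, R4), payoffs (-2, 10).
Novax gets 10 moving first and 4 moving second, so Novax prefers to move first.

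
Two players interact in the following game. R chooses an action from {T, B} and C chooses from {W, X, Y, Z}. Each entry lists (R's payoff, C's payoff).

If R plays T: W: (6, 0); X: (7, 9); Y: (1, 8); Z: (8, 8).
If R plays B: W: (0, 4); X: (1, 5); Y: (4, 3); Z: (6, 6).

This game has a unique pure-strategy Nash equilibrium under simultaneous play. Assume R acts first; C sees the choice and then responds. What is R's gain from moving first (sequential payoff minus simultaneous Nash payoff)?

0

Backward induction with R moving first.
- T → C plays X (best of 0, 9, 8, 8); R gets 7.
- B → C plays Z (best of 4, 5, 3, 6); R gets 6.
R's induced payoffs are 7, 6, so R commits to T. Subgame-perfect outcome: (T, X) with payoffs (7, 9).
Under simultaneous play:
R's best replies: W→T; X→T; Y→B; Z→T.
C's best replies: T→X; B→Z.
Only (T, X) has each player best-responding; Nash payoffs (7, 9).
R's commitment gain: 7 − 7 = 0.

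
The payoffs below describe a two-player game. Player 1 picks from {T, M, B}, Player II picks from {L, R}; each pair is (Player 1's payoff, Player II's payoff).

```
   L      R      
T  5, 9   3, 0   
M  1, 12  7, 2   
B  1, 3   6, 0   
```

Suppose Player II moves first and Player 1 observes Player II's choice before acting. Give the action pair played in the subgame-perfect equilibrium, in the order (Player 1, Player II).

(T, L)

Solve by backward induction (Player II leads).
- L: Player 1 compares 5, 1, 1 and picks T; Player II would get 9.
- R: Player 1 compares 3, 7, 6 and picks M; Player II would get 2.
Player II's induced payoffs are 9, 2, so Player II commits to L. Subgame-perfect outcome: (T, L) with payoffs (5, 9).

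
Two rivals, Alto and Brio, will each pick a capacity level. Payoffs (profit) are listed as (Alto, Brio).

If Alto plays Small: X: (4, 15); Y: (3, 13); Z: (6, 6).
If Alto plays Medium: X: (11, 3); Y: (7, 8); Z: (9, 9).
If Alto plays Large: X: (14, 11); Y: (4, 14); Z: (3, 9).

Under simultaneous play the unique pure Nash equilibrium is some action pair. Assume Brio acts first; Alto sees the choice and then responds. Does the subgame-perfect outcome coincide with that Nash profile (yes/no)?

Backward induction with Brio moving first.
- X → Alto plays Large (best of 4, 11, 14); Brio gets 11.
- Y → Alto plays Medium (best of 3, 7, 4); Brio gets 8.
- Z → Alto plays Medium (best of 6, 9, 3); Brio gets 9.
Brio's induced payoffs are 11, 8, 9, so Brio commits to X. Subgame-perfect outcome: (Large, X) with payoffs (14, 11).
Under simultaneous play:
Alto's best replies: X→Large; Y→Medium; Z→Medium.
Brio's best replies: Small→X; Medium→Z; Large→Y.
Only (Medium, Z) has each player best-responding; Nash payoffs (9, 9).
Sequential outcome (Large, X) differs from the Nash profile (Medium, Z).

no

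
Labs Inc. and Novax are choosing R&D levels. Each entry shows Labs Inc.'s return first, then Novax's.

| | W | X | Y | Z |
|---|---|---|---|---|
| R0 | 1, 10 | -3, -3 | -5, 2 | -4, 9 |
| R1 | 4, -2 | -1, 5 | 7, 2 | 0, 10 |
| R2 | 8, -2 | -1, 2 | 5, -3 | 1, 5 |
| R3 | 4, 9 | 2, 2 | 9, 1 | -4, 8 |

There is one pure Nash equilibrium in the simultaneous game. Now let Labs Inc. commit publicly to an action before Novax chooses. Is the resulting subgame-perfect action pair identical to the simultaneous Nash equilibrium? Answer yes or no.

Novax best-responds to each possible Labs Inc. move:
- R0: Novax compares 10, -3, 2, 9 and picks W; Labs Inc. would get 1.
- R1: Novax compares -2, 5, 2, 10 and picks Z; Labs Inc. would get 0.
- R2: Novax compares -2, 2, -3, 5 and picks Z; Labs Inc. would get 1.
- R3: Novax compares 9, 2, 1, 8 and picks W; Labs Inc. would get 4.
Maximizing over 1, 0, 1, 4, Labs Inc. chooses R3. Subgame-perfect outcome: (R3, W) with payoffs (4, 9).
Now find the simultaneous Nash equilibrium.
Labs Inc.'s best replies: W→R2; X→R3; Y→R3; Z→R2.
Novax's best replies: R0→W; R1→Z; R2→Z; R3→W.
The unique mutual best reply is (R2, Z), giving (1, 5).
Sequential outcome (R3, W) differs from the Nash profile (R2, Z).

no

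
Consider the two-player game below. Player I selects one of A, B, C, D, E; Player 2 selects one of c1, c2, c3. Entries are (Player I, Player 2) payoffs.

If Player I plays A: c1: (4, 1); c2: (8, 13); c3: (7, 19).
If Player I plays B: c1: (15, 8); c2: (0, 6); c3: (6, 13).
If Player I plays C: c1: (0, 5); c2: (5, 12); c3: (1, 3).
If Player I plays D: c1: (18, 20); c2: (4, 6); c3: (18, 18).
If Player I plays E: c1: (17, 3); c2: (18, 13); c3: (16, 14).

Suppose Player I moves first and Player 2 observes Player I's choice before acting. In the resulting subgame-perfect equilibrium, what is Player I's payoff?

Backward induction with Player I moving first.
- A: BR = c3, leader payoff 7.
- B: BR = c3, leader payoff 6.
- C: BR = c2, leader payoff 5.
- D: BR = c1, leader payoff 18.
- E: BR = c3, leader payoff 16.
Player I's induced payoffs are 7, 6, 5, 18, 16, so Player I commits to D. Subgame-perfect outcome: (D, c1) with payoffs (18, 20).

18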